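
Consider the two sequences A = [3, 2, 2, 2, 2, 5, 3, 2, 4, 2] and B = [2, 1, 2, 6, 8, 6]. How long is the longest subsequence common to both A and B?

Backtracking the LCS table gives one alignment: 2 (A2,B1) → 2 (A3,B3).
So the longest common subsequence has length 2.

2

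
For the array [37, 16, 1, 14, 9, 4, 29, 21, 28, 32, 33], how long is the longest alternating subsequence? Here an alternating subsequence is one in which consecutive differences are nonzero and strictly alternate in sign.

Track the best alternating length ending on an up-step vs a down-step at each position: up/down = 1/1, 1/2, 1/2, 3/2, 3/4, 3/4, 5/2, 5/6, 7/6, 7/2, 7/2.
The maximum over both is 7; one such subsequence is 37, 1, 14, 9, 29, 21, 28.

7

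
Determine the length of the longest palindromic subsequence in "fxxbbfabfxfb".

7

One longest palindromic subsequence is fxfbfxf (positions 1,2,6,8,9,10,11); it reads the same forward and backward, and the interval DP gives dp[1][12] = 7.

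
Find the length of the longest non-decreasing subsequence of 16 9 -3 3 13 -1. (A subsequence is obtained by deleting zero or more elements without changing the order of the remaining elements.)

3

Let dp[i] be the longest non-decreasing subsequence ending at position i. Then dp = [1, 1, 1, 2, 3, 2].
The maximum is 3; one witness is -3, 3, 13 at positions 3,4,5.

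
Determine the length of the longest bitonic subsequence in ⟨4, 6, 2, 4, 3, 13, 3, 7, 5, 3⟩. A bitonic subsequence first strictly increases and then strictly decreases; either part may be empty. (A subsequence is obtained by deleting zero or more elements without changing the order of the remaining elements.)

6

Let inc[i] be the LIS ending at i and dec[i] the longest strictly decreasing subsequence starting at i. inc = [1, 2, 1, 2, 2, 3, 2, 3, 3, 2], dec = [2, 3, 1, 2, 1, 4, 1, 3, 2, 1].
max_i inc[i]+dec[i]−1 = 6, with one witness 4, 6, 13, 7, 5, 3.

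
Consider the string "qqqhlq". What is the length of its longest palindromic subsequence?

Using dp[i][j] = 2 + dp[i+1][j−1] if the ends match, else max(dp[i+1][j], dp[i][j−1]):
dp[1][6] = 4. A witness is qqqq at positions 1,2,3,6.

4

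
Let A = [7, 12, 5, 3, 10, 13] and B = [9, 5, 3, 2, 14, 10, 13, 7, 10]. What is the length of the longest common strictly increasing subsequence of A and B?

3

For each value that appears in both, track the longest common increasing run ending there.
The best achievable length is 3; one witness is 5, 10, 13 (A-positions 3,5,6, B-positions 2,6,7).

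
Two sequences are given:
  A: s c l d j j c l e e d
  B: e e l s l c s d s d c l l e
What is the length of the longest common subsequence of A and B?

Backtracking the LCS table gives one alignment: s (A1,B4) → c (A2,B6) → d (A4,B10) → c (A7,B11) → l (A8,B13) → e (A10,B14).
So the longest common subsequence has length 6.

6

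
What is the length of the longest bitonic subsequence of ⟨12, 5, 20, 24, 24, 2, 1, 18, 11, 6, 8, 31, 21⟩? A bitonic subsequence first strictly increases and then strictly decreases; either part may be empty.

6

Let inc[i] be the LIS ending at i and dec[i] the longest strictly decreasing subsequence starting at i. inc = [1, 1, 2, 3, 3, 1, 1, 2, 2, 2, 3, 4, 4], dec = [4, 3, 4, 4, 4, 2, 1, 3, 2, 1, 1, 2, 1].
max_i inc[i]+dec[i]−1 = 6, with one witness 12, 20, 24, 18, 11, 8.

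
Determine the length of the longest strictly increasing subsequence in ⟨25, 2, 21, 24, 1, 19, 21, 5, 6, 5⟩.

Let dp[i] be the longest increasing subsequence ending at position i. Then dp = [1, 1, 2, 3, 1, 2, 3, 2, 3, 2].
The maximum is 3; one witness is 2, 21, 24 at positions 2,3,4.

3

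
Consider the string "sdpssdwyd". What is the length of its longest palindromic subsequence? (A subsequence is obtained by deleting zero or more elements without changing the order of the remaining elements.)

4

One longest palindromic subsequence is dssd (positions 2,4,5,9); it reads the same forward and backward, and the interval DP gives dp[1][9] = 4.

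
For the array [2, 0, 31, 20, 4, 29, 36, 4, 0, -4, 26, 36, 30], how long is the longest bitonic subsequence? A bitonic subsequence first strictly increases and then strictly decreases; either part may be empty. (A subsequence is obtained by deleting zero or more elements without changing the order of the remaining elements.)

One longest bitonic subsequence is 2, 20, 29, 36, 4, 0, -4 (positions 1,4,6,7,8,9,10): it rises to 36 then falls. Length 7 is optimal.

7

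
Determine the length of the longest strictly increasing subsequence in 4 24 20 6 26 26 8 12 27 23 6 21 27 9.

6

Let dp[i] be the longest increasing subsequence ending at position i. Then dp = [1, 2, 2, 2, 3, 3, 3, 4, 5, 5, 2, 5, 6, 4].
The maximum is 6; one witness is 4, 6, 8, 12, 23, 27 at positions 1,4,7,8,10,13.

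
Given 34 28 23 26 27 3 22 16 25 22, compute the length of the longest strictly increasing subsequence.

One longest increasing subsequence is 23, 26, 27 (positions 3,4,5), of length 3; no longer one exists.

3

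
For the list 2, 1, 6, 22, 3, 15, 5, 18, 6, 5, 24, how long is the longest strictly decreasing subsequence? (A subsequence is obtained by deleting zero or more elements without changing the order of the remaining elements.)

One longest decreasing subsequence is 22, 15, 6, 5 (positions 4,6,9,10), of length 4; no longer one exists.

4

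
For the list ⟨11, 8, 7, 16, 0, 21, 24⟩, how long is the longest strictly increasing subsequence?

One longest increasing subsequence is 11, 16, 21, 24 (positions 1,4,6,7), of length 4; no longer one exists.

4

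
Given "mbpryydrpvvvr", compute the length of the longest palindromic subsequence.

6

Using dp[i][j] = 2 + dp[i+1][j−1] if the ends match, else max(dp[i+1][j], dp[i][j−1]):
dp[1][13] = 6. A witness is pryyrp at positions 3,4,5,6,8,9.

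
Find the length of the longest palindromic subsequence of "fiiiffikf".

6

Using dp[i][j] = 2 + dp[i+1][j−1] if the ends match, else max(dp[i+1][j], dp[i][j−1]):
dp[1][9] = 6. A witness is fiffif at positions 1,4,5,6,7,9.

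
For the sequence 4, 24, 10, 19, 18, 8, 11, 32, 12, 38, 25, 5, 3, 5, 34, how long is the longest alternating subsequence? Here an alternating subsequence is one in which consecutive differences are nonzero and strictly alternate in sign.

10

Track the best alternating length ending on an up-step vs a down-step at each position: up/down = 1/1, 2/1, 2/3, 4/3, 4/5, 2/5, 6/5, 6/1, 6/7, 8/1, 8/9, 2/9, 1/9, 10/9, 10/9.
The maximum over both is 10; one such subsequence is 4, 24, 10, 19, 18, 32, 12, 38, 3, 5.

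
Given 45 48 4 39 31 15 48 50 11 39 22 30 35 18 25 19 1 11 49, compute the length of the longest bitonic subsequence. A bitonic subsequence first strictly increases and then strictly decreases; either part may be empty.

Let inc[i] be the LIS ending at i and dec[i] the longest strictly decreasing subsequence starting at i. inc = [1, 2, 1, 2, 2, 2, 3, 4, 2, 3, 3, 4, 5, 3, 4, 4, 1, 2, 6], dec = [7, 7, 2, 6, 5, 3, 6, 6, 2, 5, 3, 4, 4, 2, 3, 2, 1, 1, 1].
max_i inc[i]+dec[i]−1 = 9, with one witness 4, 39, 48, 50, 39, 35, 25, 19, 11.

9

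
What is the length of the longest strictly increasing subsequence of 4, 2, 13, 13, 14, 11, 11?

One longest increasing subsequence is 4, 13, 14 (positions 1,3,5), of length 3; no longer one exists.

3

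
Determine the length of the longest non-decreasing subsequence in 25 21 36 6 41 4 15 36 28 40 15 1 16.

Let dp[i] be the longest non-decreasing subsequence ending at position i. Then dp = [1, 1, 2, 1, 3, 1, 2, 3, 3, 4, 3, 1, 4].
The maximum is 4; one witness is 25, 36, 36, 40 at positions 1,3,8,10.

4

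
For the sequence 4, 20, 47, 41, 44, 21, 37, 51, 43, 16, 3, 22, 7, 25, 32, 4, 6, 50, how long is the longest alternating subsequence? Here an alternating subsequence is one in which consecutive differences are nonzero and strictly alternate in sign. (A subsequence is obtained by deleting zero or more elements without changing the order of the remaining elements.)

A longest alternating subsequence is 4, 47, 41, 44, 21, 37, 16, 22, 7, 25, 4, 6 (positions 1,3,4,5,6,7,10,12,13,14,16,17); its 11 consecutive differences strictly alternate in sign, and length 12 is optimal.

12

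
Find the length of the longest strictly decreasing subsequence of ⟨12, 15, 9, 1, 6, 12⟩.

3

Scanning left to right, the best length ending at each element is: 12→1, 15→1, 9→2, 1→3, 6→3, 12→2.
So the longest decreasing subsequence has length 3, e.g. 12, 9, 1.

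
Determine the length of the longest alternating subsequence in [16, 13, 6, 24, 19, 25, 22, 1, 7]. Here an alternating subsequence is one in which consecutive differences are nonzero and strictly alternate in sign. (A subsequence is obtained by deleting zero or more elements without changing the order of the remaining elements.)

Track the best alternating length ending on an up-step vs a down-step at each position: up/down = 1/1, 1/2, 1/2, 3/1, 3/4, 5/1, 5/6, 1/6, 7/6.
The maximum over both is 7; one such subsequence is 16, 13, 24, 19, 25, 1, 7.

7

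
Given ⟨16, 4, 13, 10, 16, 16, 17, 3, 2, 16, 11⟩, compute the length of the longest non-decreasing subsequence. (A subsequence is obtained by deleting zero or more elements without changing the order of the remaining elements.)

5

Let dp[i] be the longest non-decreasing subsequence ending at position i. Then dp = [1, 1, 2, 2, 3, 4, 5, 1, 1, 5, 3].
The maximum is 5; one witness is 4, 13, 16, 16, 17 at positions 2,3,5,6,7.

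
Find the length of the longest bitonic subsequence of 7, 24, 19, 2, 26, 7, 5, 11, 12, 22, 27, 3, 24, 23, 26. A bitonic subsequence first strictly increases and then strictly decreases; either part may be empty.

8

One longest bitonic subsequence is 2, 7, 11, 12, 22, 27, 24, 23 (positions 4,6,8,9,10,11,13,14): it rises to 27 then falls. Length 8 is optimal.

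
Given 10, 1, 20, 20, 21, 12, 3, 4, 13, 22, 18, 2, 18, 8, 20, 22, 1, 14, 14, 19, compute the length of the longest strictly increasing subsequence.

Let dp[i] be the longest increasing subsequence ending at position i. Then dp = [1, 1, 2, 2, 3, 2, 2, 3, 4, 5, 5, 2, 5, 4, 6, 7, 1, 5, 5, 6].
The maximum is 7; one witness is 1, 3, 4, 13, 18, 20, 22 at positions 2,7,8,9,11,15,16.

7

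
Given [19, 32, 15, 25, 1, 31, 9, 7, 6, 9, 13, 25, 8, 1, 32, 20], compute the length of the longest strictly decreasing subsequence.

6

One longest decreasing subsequence is 19, 15, 9, 7, 6, 1 (positions 1,3,7,8,9,14), of length 6; no longer one exists.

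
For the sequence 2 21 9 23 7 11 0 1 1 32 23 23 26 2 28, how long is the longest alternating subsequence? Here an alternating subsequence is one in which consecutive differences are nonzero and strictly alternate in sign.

12

Track the best alternating length ending on an up-step vs a down-step at each position: up/down = 1/1, 2/1, 2/3, 4/1, 2/5, 6/5, 1/7, 8/7, 8/7, 8/1, 8/9, 8/9, 10/9, 8/11, 12/9.
The maximum over both is 12; one such subsequence is 2, 21, 9, 23, 7, 11, 0, 32, 23, 26, 2, 28.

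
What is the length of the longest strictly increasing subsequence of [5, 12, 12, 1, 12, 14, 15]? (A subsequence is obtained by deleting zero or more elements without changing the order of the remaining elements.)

4

Let dp[i] be the longest increasing subsequence ending at position i. Then dp = [1, 2, 2, 1, 2, 3, 4].
The maximum is 4; one witness is 5, 12, 14, 15 at positions 1,2,6,7.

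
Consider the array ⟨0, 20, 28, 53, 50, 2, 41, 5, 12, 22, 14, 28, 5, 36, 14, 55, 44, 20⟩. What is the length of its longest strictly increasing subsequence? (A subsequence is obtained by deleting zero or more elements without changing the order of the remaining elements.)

8

One longest increasing subsequence is 0, 2, 5, 12, 22, 28, 36, 55 (positions 1,6,8,9,10,12,14,16), of length 8; no longer one exists.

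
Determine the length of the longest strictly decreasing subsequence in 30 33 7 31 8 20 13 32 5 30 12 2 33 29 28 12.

6

Scanning left to right, the best length ending at each element is: 30→1, 33→1, 7→2, 31→2, 8→3, 20→3, 13→4, 32→2, 5→5, 30→3, 12→5, 2→6, 33→1, 29→4, 28→5, 12→6.
So the longest decreasing subsequence has length 6, e.g. 33, 31, 20, 13, 5, 2.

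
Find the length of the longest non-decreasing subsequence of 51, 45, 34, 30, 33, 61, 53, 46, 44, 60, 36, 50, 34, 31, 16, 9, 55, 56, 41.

One longest non-decreasing subsequence is 30, 33, 46, 50, 55, 56 (positions 4,5,8,12,17,18), of length 6; no longer one exists.

6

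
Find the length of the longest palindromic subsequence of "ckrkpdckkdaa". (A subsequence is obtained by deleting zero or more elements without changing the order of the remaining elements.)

One longest palindromic subsequence is kkckk (positions 2,4,7,8,9); it reads the same forward and backward, and the interval DP gives dp[1][12] = 5.

5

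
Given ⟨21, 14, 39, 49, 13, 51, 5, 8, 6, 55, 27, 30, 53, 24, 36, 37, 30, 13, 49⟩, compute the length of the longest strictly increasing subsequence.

7

Scanning left to right, the best length ending at each element is: 21→1, 14→1, 39→2, 49→3, 13→1, 51→4, 5→1, 8→2, 6→2, 55→5, 27→3, 30→4, 53→5, 24→3, 36→5, 37→6, 30→4, 13→3, 49→7.
So the longest increasing subsequence has length 7, e.g. 5, 8, 27, 30, 36, 37, 49.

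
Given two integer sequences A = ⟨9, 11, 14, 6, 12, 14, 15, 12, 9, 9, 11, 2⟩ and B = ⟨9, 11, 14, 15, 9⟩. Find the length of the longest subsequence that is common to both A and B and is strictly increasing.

For each value that appears in both, track the longest common increasing run ending there.
The best achievable length is 4; one witness is 9, 11, 14, 15 (A-positions 1,2,3,7, B-positions 1,2,3,4).

4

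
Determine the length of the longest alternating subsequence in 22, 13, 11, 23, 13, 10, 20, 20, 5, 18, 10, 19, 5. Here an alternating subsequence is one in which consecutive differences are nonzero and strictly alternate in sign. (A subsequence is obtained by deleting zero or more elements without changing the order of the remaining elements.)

Track the best alternating length ending on an up-step vs a down-step at each position: up/down = 1/1, 1/2, 1/2, 3/1, 3/4, 1/4, 5/4, 5/4, 1/6, 7/6, 7/8, 9/6, 1/10.
The maximum over both is 10; one such subsequence is 22, 13, 23, 13, 20, 5, 18, 10, 19, 5.

10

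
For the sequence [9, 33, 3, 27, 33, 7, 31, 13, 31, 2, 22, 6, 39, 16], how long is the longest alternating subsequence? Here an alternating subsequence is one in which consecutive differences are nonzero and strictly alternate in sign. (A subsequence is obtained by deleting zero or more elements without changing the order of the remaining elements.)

13

A longest alternating subsequence is 9, 33, 3, 27, 7, 31, 13, 31, 2, 22, 6, 39, 16 (positions 1,2,3,4,6,7,8,9,10,11,12,13,14); its 12 consecutive differences strictly alternate in sign, and length 13 is optimal.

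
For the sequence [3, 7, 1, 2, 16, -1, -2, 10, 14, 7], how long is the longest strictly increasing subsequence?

4

Scanning left to right, the best length ending at each element is: 3→1, 7→2, 1→1, 2→2, 16→3, -1→1, -2→1, 10→3, 14→4, 7→3.
So the longest increasing subsequence has length 4, e.g. 3, 7, 10, 14.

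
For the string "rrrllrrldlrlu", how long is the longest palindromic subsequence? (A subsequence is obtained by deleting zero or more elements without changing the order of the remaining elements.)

8

One longest palindromic subsequence is rllrrllr (positions 3,4,5,6,7,8,10,11); it reads the same forward and backward, and the interval DP gives dp[1][13] = 8.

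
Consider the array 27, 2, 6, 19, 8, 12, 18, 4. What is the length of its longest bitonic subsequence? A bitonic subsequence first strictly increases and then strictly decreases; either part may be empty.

One longest bitonic subsequence is 2, 6, 8, 12, 18, 4 (positions 2,3,5,6,7,8): it rises to 18 then falls. Length 6 is optimal.

6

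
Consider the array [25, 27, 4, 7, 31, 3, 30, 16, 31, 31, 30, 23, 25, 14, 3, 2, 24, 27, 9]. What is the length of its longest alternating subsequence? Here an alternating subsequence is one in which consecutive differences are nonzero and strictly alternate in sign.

A longest alternating subsequence is 25, 27, 4, 7, 3, 30, 16, 31, 23, 25, 14, 24, 9 (positions 1,2,3,4,6,7,8,9,12,13,14,17,19); its 12 consecutive differences strictly alternate in sign, and length 13 is optimal.

13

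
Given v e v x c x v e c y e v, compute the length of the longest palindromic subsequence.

One longest palindromic subsequence is vevxcxvev (positions 1,2,3,4,5,6,7,11,12); it reads the same forward and backward, and the interval DP gives dp[1][12] = 9.

9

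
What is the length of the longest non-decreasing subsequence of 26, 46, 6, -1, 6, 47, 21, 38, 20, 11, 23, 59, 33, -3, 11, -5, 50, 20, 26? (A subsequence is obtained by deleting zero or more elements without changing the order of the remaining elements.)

6

Let dp[i] be the longest non-decreasing subsequence ending at position i. Then dp = [1, 2, 1, 1, 2, 3, 3, 4, 3, 3, 4, 5, 5, 1, 4, 1, 6, 5, 6].
The maximum is 6; one witness is 6, 6, 21, 23, 33, 50 at positions 3,5,7,11,13,17.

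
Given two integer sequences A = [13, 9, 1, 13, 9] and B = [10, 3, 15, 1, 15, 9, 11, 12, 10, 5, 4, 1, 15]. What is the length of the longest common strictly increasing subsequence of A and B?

A longest common strictly increasing subsequence is 1, 9 (length 2); it appears in order in both A and B, and no longer such subsequence exists.

2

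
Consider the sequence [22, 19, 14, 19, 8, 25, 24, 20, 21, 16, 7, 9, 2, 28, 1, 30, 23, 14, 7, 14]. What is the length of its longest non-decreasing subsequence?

Scanning left to right, the best length ending at each element is: 22→1, 19→1, 14→1, 19→2, 8→1, 25→3, 24→3, 20→3, 21→4, 16→2, 7→1, 9→2, 2→1, 28→5, 1→1, 30→6, 23→5, 14→3, 7→2, 14→4.
So the longest non-decreasing subsequence has length 6, e.g. 19, 19, 20, 21, 28, 30.

6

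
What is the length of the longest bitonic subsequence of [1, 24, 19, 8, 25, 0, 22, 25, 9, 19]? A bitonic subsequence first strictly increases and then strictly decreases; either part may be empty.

One longest bitonic subsequence is 1, 24, 19, 8, 0 (positions 1,2,3,4,6): it rises to 24 then falls. Length 5 is optimal.

5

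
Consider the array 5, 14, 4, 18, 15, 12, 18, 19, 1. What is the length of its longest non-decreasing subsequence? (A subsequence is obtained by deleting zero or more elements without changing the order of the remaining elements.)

Let dp[i] be the longest non-decreasing subsequence ending at position i. Then dp = [1, 2, 1, 3, 3, 2, 4, 5, 1].
The maximum is 5; one witness is 5, 14, 18, 18, 19 at positions 1,2,4,7,8.

5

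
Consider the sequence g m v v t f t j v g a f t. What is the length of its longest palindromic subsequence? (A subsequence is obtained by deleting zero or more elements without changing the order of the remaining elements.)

7

Using dp[i][j] = 2 + dp[i+1][j−1] if the ends match, else max(dp[i+1][j], dp[i][j−1]):
dp[1][13] = 7. A witness is gvtftvg at positions 1,3,5,6,7,9,10.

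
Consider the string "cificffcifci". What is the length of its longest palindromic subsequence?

10

Using dp[i][j] = 2 + dp[i+1][j−1] if the ends match, else max(dp[i+1][j], dp[i][j−1]):
dp[1][12] = 10. A witness is ificffcifi at positions 2,3,4,5,6,7,8,9,10,12.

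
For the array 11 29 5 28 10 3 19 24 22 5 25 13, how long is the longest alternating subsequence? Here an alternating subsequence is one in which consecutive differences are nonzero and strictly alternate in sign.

9

Track the best alternating length ending on an up-step vs a down-step at each position: up/down = 1/1, 2/1, 1/3, 4/3, 4/5, 1/5, 6/5, 6/5, 6/7, 6/7, 8/5, 8/9.
The maximum over both is 9; one such subsequence is 11, 29, 5, 28, 10, 24, 22, 25, 13.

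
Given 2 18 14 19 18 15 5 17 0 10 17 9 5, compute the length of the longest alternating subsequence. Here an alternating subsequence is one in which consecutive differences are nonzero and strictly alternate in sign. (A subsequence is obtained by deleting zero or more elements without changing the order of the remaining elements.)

Track the best alternating length ending on an up-step vs a down-step at each position: up/down = 1/1, 2/1, 2/3, 4/1, 4/5, 4/5, 2/5, 6/5, 1/7, 8/7, 8/5, 8/9, 8/9.
The maximum over both is 9; one such subsequence is 2, 18, 14, 19, 15, 17, 0, 10, 9.

9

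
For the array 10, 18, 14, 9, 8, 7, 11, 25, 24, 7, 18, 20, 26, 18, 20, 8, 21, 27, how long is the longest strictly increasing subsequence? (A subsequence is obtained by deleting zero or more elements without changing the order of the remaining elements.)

Scanning left to right, the best length ending at each element is: 10→1, 18→2, 14→2, 9→1, 8→1, 7→1, 11→2, 25→3, 24→3, 7→1, 18→3, 20→4, 26→5, 18→3, 20→4, 8→2, 21→5, 27→6.
So the longest increasing subsequence has length 6, e.g. 10, 14, 18, 20, 26, 27.

6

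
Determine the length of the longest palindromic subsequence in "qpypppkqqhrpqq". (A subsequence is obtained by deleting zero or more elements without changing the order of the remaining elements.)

7

Using dp[i][j] = 2 + dp[i+1][j−1] if the ends match, else max(dp[i+1][j], dp[i][j−1]):
dp[1][14] = 7. A witness is qpppppq at positions 1,2,4,5,6,12,14.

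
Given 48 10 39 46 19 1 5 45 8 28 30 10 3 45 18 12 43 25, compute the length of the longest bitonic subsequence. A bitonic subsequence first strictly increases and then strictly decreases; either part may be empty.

One longest bitonic subsequence is 1, 5, 8, 28, 30, 45, 43, 25 (positions 6,7,9,10,11,14,17,18): it rises to 45 then falls. Length 8 is optimal.

8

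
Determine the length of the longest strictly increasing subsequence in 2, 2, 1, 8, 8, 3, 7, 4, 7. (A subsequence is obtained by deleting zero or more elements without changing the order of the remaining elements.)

Let dp[i] be the longest increasing subsequence ending at position i. Then dp = [1, 1, 1, 2, 2, 2, 3, 3, 4].
The maximum is 4; one witness is 2, 3, 4, 7 at positions 1,6,8,9.

4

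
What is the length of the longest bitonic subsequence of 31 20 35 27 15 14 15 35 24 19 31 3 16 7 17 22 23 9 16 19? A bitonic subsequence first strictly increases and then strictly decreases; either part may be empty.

7

One longest bitonic subsequence is 31, 35, 27, 24, 19, 17, 16 (positions 1,3,4,9,10,15,19): it rises to 35 then falls. Length 7 is optimal.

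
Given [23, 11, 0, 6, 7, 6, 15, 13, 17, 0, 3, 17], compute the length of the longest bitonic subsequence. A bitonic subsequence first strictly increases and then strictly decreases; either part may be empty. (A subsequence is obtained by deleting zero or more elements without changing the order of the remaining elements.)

One longest bitonic subsequence is 0, 6, 7, 15, 13, 3 (positions 3,4,5,7,8,11): it rises to 15 then falls. Length 6 is optimal.

6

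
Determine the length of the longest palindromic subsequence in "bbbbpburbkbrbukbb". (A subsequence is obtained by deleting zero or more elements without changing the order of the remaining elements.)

11

Using dp[i][j] = 2 + dp[i+1][j−1] if the ends match, else max(dp[i+1][j], dp[i][j−1]):
dp[1][17] = 11. A witness is bburbkbrubb at positions 1,2,7,8,9,10,11,12,14,16,17.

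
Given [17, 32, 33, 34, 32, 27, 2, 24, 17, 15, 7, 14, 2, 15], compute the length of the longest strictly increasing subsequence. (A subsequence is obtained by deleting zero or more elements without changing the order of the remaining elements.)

4

Let dp[i] be the longest increasing subsequence ending at position i. Then dp = [1, 2, 3, 4, 2, 2, 1, 2, 2, 2, 2, 3, 1, 4].
The maximum is 4; one witness is 17, 32, 33, 34 at positions 1,2,3,4.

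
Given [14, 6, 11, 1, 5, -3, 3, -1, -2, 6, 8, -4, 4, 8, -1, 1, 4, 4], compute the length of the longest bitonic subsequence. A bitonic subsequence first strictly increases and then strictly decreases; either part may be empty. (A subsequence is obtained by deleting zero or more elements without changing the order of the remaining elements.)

7

Let inc[i] be the LIS ending at i and dec[i] the longest strictly decreasing subsequence starting at i. inc = [1, 1, 2, 1, 2, 1, 2, 2, 2, 3, 4, 1, 3, 4, 3, 4, 5, 5], dec = [7, 6, 6, 4, 5, 2, 4, 3, 2, 3, 3, 1, 2, 2, 1, 1, 1, 1].
max_i inc[i]+dec[i]−1 = 7, with one witness 14, 11, 5, 3, -1, -2, -4.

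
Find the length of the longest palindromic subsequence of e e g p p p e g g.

Using dp[i][j] = 2 + dp[i+1][j−1] if the ends match, else max(dp[i+1][j], dp[i][j−1]):
dp[1][9] = 5. A witness is gpppg at positions 3,4,5,6,9.

5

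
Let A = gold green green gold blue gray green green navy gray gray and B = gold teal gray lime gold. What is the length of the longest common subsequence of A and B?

2

A longest common subsequence is gold, gold (length 2); the LCS DP confirms no longer common subsequence exists.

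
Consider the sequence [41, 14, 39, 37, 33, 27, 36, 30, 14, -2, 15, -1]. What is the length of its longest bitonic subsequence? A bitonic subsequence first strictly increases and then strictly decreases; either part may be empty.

7

Let inc[i] be the LIS ending at i and dec[i] the longest strictly decreasing subsequence starting at i. inc = [1, 1, 2, 2, 2, 2, 3, 3, 1, 1, 2, 2], dec = [7, 2, 6, 5, 4, 3, 4, 3, 2, 1, 2, 1].
max_i inc[i]+dec[i]−1 = 7, with one witness 41, 39, 37, 36, 30, 15, -1.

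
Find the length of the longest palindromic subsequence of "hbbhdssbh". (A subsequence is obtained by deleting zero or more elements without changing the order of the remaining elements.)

6

Using dp[i][j] = 2 + dp[i+1][j−1] if the ends match, else max(dp[i+1][j], dp[i][j−1]):
dp[1][9] = 6. A witness is hbssbh at positions 1,2,6,7,8,9.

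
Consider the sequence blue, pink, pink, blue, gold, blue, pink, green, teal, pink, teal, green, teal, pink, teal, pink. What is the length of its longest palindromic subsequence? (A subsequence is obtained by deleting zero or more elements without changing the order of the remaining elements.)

9

One longest palindromic subsequence is pink teal pink teal green teal pink teal pink (positions 2,9,10,11,12,13,14,15,16); it reads the same forward and backward, and the interval DP gives dp[1][16] = 9.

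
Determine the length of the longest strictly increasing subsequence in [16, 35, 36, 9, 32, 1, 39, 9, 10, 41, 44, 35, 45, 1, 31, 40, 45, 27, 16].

7

Let dp[i] be the longest increasing subsequence ending at position i. Then dp = [1, 2, 3, 1, 2, 1, 4, 2, 3, 5, 6, 4, 7, 1, 4, 5, 7, 4, 4].
The maximum is 7; one witness is 16, 35, 36, 39, 41, 44, 45 at positions 1,2,3,7,10,11,13.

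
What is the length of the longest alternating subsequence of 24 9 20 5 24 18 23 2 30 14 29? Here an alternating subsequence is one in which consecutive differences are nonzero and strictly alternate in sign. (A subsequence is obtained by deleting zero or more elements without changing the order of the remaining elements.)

11

Track the best alternating length ending on an up-step vs a down-step at each position: up/down = 1/1, 1/2, 3/2, 1/4, 5/1, 5/6, 7/6, 1/8, 9/1, 9/10, 11/10.
The maximum over both is 11; one such subsequence is 24, 9, 20, 5, 24, 18, 23, 2, 30, 14, 29.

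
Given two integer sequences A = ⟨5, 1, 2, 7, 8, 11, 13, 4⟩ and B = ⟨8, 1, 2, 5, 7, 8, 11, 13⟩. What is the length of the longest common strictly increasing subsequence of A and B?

6

For each value that appears in both, track the longest common increasing run ending there.
The best achievable length is 6; one witness is 1, 2, 7, 8, 11, 13 (A-positions 2,3,4,5,6,7, B-positions 2,3,5,6,7,8).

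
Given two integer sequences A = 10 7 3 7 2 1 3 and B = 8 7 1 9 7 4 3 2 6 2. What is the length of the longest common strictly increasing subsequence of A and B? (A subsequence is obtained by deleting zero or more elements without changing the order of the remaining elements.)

2

A longest common strictly increasing subsequence is 1, 3 (length 2); it appears in order in both A and B, and no longer such subsequence exists.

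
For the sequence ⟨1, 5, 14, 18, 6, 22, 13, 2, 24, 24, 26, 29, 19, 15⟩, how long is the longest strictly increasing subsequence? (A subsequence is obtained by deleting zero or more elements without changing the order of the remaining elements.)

One longest increasing subsequence is 1, 5, 14, 18, 22, 24, 26, 29 (positions 1,2,3,4,6,9,11,12), of length 8; no longer one exists.

8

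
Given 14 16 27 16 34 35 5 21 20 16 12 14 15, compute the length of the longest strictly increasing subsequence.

One longest increasing subsequence is 14, 16, 27, 34, 35 (positions 1,2,3,5,6), of length 5; no longer one exists.

5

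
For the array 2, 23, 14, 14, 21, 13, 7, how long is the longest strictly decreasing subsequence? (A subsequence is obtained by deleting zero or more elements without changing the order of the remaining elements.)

One longest decreasing subsequence is 23, 14, 13, 7 (positions 2,3,6,7), of length 4; no longer one exists.

4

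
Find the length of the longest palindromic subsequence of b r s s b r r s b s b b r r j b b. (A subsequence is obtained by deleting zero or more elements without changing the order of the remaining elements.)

11

Using dp[i][j] = 2 + dp[i+1][j−1] if the ends match, else max(dp[i+1][j], dp[i][j−1]):
dp[1][17] = 11. A witness is bbrrbbbrrbb at positions 1,5,6,7,9,11,12,13,14,16,17.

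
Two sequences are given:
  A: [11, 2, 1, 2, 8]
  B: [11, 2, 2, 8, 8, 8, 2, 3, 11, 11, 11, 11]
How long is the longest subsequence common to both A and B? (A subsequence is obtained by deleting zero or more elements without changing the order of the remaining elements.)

A longest common subsequence is 11, 2, 2, 8 (length 4); the LCS DP confirms no longer common subsequence exists.

4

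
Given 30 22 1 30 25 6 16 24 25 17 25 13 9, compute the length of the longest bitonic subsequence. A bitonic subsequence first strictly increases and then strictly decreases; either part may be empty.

8

Let inc[i] be the LIS ending at i and dec[i] the longest strictly decreasing subsequence starting at i. inc = [1, 1, 1, 2, 2, 2, 3, 4, 5, 4, 5, 3, 3], dec = [6, 4, 1, 6, 5, 1, 3, 4, 4, 3, 3, 2, 1].
max_i inc[i]+dec[i]−1 = 8, with one witness 1, 6, 16, 24, 25, 17, 13, 9.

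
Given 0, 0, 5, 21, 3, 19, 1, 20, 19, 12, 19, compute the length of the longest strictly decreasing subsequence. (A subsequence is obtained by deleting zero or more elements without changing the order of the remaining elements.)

Scanning left to right, the best length ending at each element is: 0→1, 0→1, 5→1, 21→1, 3→2, 19→2, 1→3, 20→2, 19→3, 12→4, 19→3.
So the longest decreasing subsequence has length 4, e.g. 21, 20, 19, 12.

4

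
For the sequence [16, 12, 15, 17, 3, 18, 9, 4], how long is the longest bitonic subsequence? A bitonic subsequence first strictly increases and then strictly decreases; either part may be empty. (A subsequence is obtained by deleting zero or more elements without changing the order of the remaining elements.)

6

Let inc[i] be the LIS ending at i and dec[i] the longest strictly decreasing subsequence starting at i. inc = [1, 1, 2, 3, 1, 4, 2, 2], dec = [4, 3, 3, 3, 1, 3, 2, 1].
max_i inc[i]+dec[i]−1 = 6, with one witness 12, 15, 17, 18, 9, 4.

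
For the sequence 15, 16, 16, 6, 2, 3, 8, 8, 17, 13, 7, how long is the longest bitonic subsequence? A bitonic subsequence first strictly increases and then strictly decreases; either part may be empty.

6

Let inc[i] be the LIS ending at i and dec[i] the longest strictly decreasing subsequence starting at i. inc = [1, 2, 2, 1, 1, 2, 3, 3, 4, 4, 3], dec = [3, 3, 3, 2, 1, 1, 2, 2, 3, 2, 1].
max_i inc[i]+dec[i]−1 = 6, with one witness 2, 3, 8, 17, 13, 7.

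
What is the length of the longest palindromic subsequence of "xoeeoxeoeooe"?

7

One longest palindromic subsequence is eooeooe (positions 3,5,8,9,10,11,12); it reads the same forward and backward, and the interval DP gives dp[1][12] = 7.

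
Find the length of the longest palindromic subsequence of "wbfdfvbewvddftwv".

Using dp[i][j] = 2 + dp[i+1][j−1] if the ends match, else max(dp[i+1][j], dp[i][j−1]):
dp[1][16] = 9. A witness is wfdvwvdfw at positions 1,3,4,6,9,10,12,13,15.

9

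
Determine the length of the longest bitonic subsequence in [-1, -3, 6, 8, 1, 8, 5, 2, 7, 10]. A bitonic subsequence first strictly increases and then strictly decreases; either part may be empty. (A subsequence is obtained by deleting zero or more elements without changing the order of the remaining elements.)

Let inc[i] be the LIS ending at i and dec[i] the longest strictly decreasing subsequence starting at i. inc = [1, 1, 2, 3, 2, 3, 3, 3, 4, 5], dec = [2, 1, 3, 3, 1, 3, 2, 1, 1, 1].
max_i inc[i]+dec[i]−1 = 5, with one witness -1, 6, 8, 5, 2.

5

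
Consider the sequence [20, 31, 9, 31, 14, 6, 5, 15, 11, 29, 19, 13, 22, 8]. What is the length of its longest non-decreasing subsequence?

5

Let dp[i] be the longest non-decreasing subsequence ending at position i. Then dp = [1, 2, 1, 3, 2, 1, 1, 3, 2, 4, 4, 3, 5, 2].
The maximum is 5; one witness is 9, 14, 15, 19, 22 at positions 3,5,8,11,13.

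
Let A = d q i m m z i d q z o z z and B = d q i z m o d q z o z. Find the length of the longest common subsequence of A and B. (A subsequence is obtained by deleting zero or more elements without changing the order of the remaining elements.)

9

A longest common subsequence is dqimdqzoz (length 9); the LCS DP confirms no longer common subsequence exists.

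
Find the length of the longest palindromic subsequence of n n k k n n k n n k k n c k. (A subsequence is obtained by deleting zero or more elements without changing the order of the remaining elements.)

Using dp[i][j] = 2 + dp[i+1][j−1] if the ends match, else max(dp[i+1][j], dp[i][j−1]):
dp[1][14] = 11. A witness is nkknnknnkkn at positions 2,3,4,5,6,7,8,9,10,11,12.

11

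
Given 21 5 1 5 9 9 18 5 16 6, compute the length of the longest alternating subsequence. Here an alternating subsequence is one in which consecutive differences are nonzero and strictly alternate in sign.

Track the best alternating length ending on an up-step vs a down-step at each position: up/down = 1/1, 1/2, 1/2, 3/2, 3/2, 3/2, 3/2, 3/4, 5/4, 5/6.
The maximum over both is 6; one such subsequence is 21, 5, 9, 5, 16, 6.

6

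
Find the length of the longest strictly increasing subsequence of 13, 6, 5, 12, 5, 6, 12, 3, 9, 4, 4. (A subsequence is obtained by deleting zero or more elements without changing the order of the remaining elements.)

One longest increasing subsequence is 5, 6, 12 (positions 3,6,7), of length 3; no longer one exists.

3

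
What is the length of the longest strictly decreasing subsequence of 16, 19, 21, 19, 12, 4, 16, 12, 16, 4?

5

Let dp[i] be the longest decreasing subsequence ending at position i. Then dp = [1, 1, 1, 2, 3, 4, 3, 4, 3, 5].
The maximum is 5; one witness is 21, 19, 16, 12, 4 at positions 3,4,7,8,10.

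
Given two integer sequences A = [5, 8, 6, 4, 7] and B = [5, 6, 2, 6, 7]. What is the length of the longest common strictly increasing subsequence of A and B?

For each value that appears in both, track the longest common increasing run ending there.
The best achievable length is 3; one witness is 5, 6, 7 (A-positions 1,3,5, B-positions 1,2,5).

3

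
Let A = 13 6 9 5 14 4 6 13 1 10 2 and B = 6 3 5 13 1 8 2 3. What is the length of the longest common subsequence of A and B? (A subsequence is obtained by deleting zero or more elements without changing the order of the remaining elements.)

5

Backtracking the LCS table gives one alignment: 6 (A2,B1) → 5 (A4,B3) → 13 (A8,B4) → 1 (A9,B5) → 2 (A11,B7).
So the longest common subsequence has length 5.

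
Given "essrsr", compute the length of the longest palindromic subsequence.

3

One longest palindromic subsequence is rsr (positions 4,5,6); it reads the same forward and backward, and the interval DP gives dp[1][6] = 3.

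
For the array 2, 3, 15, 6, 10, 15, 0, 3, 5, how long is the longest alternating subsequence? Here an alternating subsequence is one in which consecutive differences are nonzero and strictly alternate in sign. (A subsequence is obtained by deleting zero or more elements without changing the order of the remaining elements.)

6

Track the best alternating length ending on an up-step vs a down-step at each position: up/down = 1/1, 2/1, 2/1, 2/3, 4/3, 4/1, 1/5, 6/5, 6/5.
The maximum over both is 6; one such subsequence is 2, 15, 6, 10, 0, 3.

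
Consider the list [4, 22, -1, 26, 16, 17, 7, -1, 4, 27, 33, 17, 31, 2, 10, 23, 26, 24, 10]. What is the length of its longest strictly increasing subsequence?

5

Scanning left to right, the best length ending at each element is: 4→1, 22→2, -1→1, 26→3, 16→2, 17→3, 7→2, -1→1, 4→2, 27→4, 33→5, 17→3, 31→5, 2→2, 10→3, 23→4, 26→5, 24→5, 10→3.
So the longest increasing subsequence has length 5, e.g. 4, 22, 26, 27, 33.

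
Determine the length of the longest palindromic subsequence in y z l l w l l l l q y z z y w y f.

Using dp[i][j] = 2 + dp[i+1][j−1] if the ends match, else max(dp[i+1][j], dp[i][j−1]):
dp[1][17] = 10. A witness is yzllllllzy at positions 1,2,3,4,6,7,8,9,13,16.

10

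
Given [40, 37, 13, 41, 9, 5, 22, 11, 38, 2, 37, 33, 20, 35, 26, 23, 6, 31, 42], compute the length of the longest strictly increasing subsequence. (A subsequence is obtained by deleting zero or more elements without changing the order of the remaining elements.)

6

Let dp[i] be the longest increasing subsequence ending at position i. Then dp = [1, 1, 1, 2, 1, 1, 2, 2, 3, 1, 3, 3, 3, 4, 4, 4, 2, 5, 6].
The maximum is 6; one witness is 9, 11, 20, 26, 31, 42 at positions 5,8,13,15,18,19.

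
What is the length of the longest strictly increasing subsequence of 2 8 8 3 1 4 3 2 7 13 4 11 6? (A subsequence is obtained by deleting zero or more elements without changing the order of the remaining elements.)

Let dp[i] be the longest increasing subsequence ending at position i. Then dp = [1, 2, 2, 2, 1, 3, 2, 2, 4, 5, 3, 5, 4].
The maximum is 5; one witness is 2, 3, 4, 7, 13 at positions 1,4,6,9,10.

5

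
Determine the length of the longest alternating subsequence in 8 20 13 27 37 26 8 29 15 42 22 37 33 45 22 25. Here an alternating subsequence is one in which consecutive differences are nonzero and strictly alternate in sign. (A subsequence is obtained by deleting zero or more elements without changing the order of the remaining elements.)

14

Track the best alternating length ending on an up-step vs a down-step at each position: up/down = 1/1, 2/1, 2/3, 4/1, 4/1, 4/5, 1/5, 6/5, 6/7, 8/1, 8/9, 10/9, 10/11, 12/1, 8/13, 14/13.
The maximum over both is 14; one such subsequence is 8, 20, 13, 27, 26, 29, 15, 42, 22, 37, 33, 45, 22, 25.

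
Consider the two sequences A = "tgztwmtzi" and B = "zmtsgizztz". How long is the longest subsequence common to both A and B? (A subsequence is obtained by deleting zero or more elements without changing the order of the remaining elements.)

Backtracking the LCS table gives one alignment: t (A1,B3) → g (A2,B5) → z (A3,B8) → t (A7,B9) → z (A8,B10).
So the longest common subsequence has length 5.

5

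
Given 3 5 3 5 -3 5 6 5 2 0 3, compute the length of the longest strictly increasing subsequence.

Scanning left to right, the best length ending at each element is: 3→1, 5→2, 3→1, 5→2, -3→1, 5→2, 6→3, 5→2, 2→2, 0→2, 3→3.
So the longest increasing subsequence has length 3, e.g. 3, 5, 6.

3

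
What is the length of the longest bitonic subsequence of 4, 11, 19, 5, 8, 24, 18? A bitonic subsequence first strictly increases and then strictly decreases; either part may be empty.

Let inc[i] be the LIS ending at i and dec[i] the longest strictly decreasing subsequence starting at i. inc = [1, 2, 3, 2, 3, 4, 4], dec = [1, 2, 2, 1, 1, 2, 1].
max_i inc[i]+dec[i]−1 = 5, with one witness 4, 11, 19, 24, 18.

5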